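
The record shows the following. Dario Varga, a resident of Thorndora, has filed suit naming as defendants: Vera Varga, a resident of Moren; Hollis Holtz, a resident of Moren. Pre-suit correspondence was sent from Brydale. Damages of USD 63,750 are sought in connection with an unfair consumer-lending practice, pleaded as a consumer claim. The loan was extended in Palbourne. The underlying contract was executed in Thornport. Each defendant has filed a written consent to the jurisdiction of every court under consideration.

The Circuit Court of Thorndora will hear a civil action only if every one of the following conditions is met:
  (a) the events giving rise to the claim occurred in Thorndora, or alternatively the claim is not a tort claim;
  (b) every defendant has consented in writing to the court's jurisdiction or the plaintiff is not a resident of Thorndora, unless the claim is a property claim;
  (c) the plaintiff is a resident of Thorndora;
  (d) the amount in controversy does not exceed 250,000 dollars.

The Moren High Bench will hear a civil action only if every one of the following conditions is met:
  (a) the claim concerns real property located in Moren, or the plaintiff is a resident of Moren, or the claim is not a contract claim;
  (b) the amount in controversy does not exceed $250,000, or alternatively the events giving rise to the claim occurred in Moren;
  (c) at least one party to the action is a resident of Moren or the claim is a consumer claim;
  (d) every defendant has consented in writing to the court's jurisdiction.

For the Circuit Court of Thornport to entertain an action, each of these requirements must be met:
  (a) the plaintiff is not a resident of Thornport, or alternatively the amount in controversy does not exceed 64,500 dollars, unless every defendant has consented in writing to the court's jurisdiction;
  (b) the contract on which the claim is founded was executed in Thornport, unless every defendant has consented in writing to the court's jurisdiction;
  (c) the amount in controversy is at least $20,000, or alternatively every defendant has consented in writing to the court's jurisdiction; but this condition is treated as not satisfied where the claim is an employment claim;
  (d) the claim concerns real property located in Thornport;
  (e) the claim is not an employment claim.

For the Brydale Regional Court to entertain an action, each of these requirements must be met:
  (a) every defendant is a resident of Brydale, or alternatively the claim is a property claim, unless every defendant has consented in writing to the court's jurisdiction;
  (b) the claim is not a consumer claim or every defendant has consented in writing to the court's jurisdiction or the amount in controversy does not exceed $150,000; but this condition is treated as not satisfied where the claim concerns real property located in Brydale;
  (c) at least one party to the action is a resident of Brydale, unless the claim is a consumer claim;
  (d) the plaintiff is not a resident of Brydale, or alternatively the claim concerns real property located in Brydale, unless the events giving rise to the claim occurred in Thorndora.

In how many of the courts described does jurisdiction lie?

3

The Circuit Court of Thorndora:
  (a) The claim is a consumer claim, not a tort claim, so one alternative holds. Condition met.
  (b) Every defendant has filed written consent — that alternative is enough. Satisfied.
  (c) The plaintiff resides in Thorndora. Met.
  (d) The amount in controversy is USD 63,750, within the $250,000 ceiling. Satisfied.
  → The court has jurisdiction.
The Moren High Bench:
  (a) The claim is a consumer claim, not a contract claim, so one alternative holds. Satisfied.
  (b) The amount in controversy is $63,750, within the $250,000 ceiling, so this disjunct is met. Satisfied.
  (c) Vera Varga resides in Moren, so one alternative holds. Satisfied.
  (d) Every defendant has filed written consent. Met.
  → Every requirement is satisfied — jurisdiction.
The Circuit Court of Thornport:
  (a) The plaintiff resides in Thorndora, which is not Thornport, so this disjunct is met. Met.
  (b) The contract was executed in Thornport. Condition met.
  (c) The amount in controversy is USD 63,750, which meets the 20,000 dollars floor, which satisfies one of the alternatives. And the carve-out is inapplicable — the claim is a consumer claim, not an employment claim. Condition met.
  (d) The claim does not concern real property. Not satisfied.
  (e) The claim is a consumer claim, not an employment claim. Condition met.
  → Not every requirement is met — no jurisdiction.
The Brydale Regional Court:
  (a) The defendants reside as follows — Vera Varga in Moren, Hollis Holtz in Moren — not all in Brydale; the claim is a consumer claim, not a property claim — no alternative holds. The proviso rescues it, though: every defendant has filed written consent. Satisfied.
  (b) Every defendant has filed written consent, so one alternative holds. And the carve-out is inapplicable — the claim does not concern real property. Condition met.
  (c) No party resides in Brydale. But the claim is a consumer claim, and the 'unless' clause therefore excuses the requirement. Condition met.
  (d) The plaintiff resides in Thorndora, which is not Brydale, so this disjunct is met. Satisfied.
  → The court has jurisdiction.
Courts with jurisdiction: the Circuit Court of Thorndora, the Moren High Bench, the Brydale Regional Court — 3 in total.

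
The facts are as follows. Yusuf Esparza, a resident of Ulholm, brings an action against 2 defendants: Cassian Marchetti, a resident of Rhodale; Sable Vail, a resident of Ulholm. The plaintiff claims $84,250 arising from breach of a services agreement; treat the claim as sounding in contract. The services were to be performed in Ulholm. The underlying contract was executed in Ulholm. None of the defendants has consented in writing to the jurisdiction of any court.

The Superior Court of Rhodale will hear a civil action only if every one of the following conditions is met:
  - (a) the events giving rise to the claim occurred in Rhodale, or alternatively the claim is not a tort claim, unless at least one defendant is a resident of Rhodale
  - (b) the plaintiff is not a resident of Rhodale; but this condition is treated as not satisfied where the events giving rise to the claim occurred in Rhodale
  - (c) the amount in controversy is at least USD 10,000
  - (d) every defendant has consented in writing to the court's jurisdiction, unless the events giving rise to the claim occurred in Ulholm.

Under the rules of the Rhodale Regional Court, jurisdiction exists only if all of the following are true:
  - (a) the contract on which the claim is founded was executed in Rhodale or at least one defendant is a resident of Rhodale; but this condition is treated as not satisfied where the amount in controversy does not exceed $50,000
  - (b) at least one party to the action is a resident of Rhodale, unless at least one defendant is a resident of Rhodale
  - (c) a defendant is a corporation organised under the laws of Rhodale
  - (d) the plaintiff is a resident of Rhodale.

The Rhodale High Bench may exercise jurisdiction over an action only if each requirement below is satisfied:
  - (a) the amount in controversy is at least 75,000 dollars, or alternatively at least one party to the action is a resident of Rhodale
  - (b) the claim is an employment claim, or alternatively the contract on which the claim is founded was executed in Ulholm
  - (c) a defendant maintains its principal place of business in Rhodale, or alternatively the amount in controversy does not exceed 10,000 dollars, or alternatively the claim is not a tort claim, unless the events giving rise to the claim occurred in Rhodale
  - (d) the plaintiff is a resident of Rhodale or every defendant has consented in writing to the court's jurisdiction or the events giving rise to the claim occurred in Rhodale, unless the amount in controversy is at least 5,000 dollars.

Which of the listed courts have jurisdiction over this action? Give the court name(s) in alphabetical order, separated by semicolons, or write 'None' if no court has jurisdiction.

the Rhodale High Bench; the Superior Court of Rhodale

The Superior Court of Rhodale:
  (a) The claim is a contract claim, not a tort claim — that alternative is enough. Satisfied.
  (b) The plaintiff resides in Ulholm, which is not Rhodale. The carve-out does not apply: the operative events occurred in Ulholm, not Rhodale. Satisfied.
  (c) The amount in controversy is 84,250 dollars, which meets the 10,000 dollars floor. Satisfied.
  (d) No such written consent has been filed. But the operative events occurred in Ulholm, and the 'unless' clause therefore excuses the requirement. Satisfied.
  → All conditions met; jurisdiction exists.
The Rhodale Regional Court:
  (a) Cassian Marchetti resides in Rhodale, so this disjunct is met. The exception is not triggered, since the amount in controversy is USD 84,250, above the 50,000 dollars ceiling. Met.
  (b) Cassian Marchetti resides in Rhodale. Met.
  (c) No defendant is a corporation. Not met.
  (d) The plaintiff resides in Ulholm, not Rhodale. Not met.
  → No jurisdiction.
The Rhodale High Bench:
  (a) The amount in controversy is $84,250, which meets the USD 75,000 floor, which satisfies one of the alternatives. Met.
  (b) The contract was executed in Ulholm, so this disjunct is met. Condition met.
  (c) The claim is a contract claim, not a tort claim, so this disjunct is met. Met.
  (d) The plaintiff resides in Ulholm, not Rhodale; no such written consent has been filed; the operative events occurred in Ulholm, not Rhodale — none of the alternatives is met. The proviso rescues it, though: the amount in controversy is $84,250, which meets the USD 5,000 floor. Met.
  → All conditions met; jurisdiction exists.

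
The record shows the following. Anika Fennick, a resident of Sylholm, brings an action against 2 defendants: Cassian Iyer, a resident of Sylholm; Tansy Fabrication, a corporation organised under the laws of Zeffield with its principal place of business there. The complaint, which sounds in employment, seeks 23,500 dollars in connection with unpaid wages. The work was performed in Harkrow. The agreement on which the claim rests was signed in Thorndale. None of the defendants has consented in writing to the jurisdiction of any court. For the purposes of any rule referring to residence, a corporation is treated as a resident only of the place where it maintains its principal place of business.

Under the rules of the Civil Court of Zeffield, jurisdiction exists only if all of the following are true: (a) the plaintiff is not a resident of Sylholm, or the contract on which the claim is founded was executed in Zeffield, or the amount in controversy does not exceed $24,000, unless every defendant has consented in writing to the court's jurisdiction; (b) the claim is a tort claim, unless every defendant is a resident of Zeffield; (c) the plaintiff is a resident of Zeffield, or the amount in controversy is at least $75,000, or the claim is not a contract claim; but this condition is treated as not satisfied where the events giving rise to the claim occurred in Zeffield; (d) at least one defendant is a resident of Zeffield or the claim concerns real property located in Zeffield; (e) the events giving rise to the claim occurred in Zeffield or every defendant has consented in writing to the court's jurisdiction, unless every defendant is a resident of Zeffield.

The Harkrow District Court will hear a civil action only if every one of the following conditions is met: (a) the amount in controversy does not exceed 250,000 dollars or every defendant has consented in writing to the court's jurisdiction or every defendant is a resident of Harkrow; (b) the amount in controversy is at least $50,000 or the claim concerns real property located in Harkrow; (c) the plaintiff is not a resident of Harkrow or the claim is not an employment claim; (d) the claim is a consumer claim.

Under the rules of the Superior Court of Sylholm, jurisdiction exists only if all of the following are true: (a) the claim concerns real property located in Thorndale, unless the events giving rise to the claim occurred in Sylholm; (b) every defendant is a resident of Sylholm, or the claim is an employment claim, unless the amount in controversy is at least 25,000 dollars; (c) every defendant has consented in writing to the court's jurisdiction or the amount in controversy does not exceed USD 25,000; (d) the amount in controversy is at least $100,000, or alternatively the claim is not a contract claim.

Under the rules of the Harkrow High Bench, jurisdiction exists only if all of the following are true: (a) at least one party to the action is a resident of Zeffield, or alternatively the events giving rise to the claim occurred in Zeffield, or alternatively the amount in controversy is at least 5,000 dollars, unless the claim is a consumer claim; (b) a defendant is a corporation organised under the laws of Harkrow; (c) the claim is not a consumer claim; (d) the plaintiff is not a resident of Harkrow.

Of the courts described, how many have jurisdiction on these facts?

0

The Civil Court of Zeffield:
  (a) The amount in controversy is 23,500 dollars, within the USD 24,000 ceiling, which satisfies one of the alternatives. Condition met.
  (b) The claim is an employment claim, not a tort claim. And the defendants reside as follows — Cassian Iyer in Sylholm, Tansy Fabrication in Zeffield — not all in Zeffield, so the proviso does not save it. Not satisfied.
  (c) The claim is an employment claim, not a contract claim, so one alternative holds. And the carve-out is inapplicable — the operative events occurred in Harkrow, not Zeffield. Satisfied.
  (d) Tansy Fabrication resides in Zeffield, which satisfies one of the alternatives. Met.
  (e) The operative events occurred in Harkrow, not Zeffield; no such written consent has been filed — none of the alternatives is met. And the defendants reside as follows — Cassian Iyer in Sylholm, Tansy Fabrication in Zeffield — not all in Zeffield, so the proviso does not save it. Not satisfied.
  → Not every requirement is met — no jurisdiction.
The Harkrow District Court:
  (a) The amount in controversy is $23,500, within the 250,000 dollars ceiling, so one alternative holds. Satisfied.
  (b) The amount in controversy is 23,500 dollars, below the 50,000 dollars floor; the claim does not concern real property — every alternative fails. Not satisfied.
  (c) The plaintiff resides in Sylholm, which is not Harkrow, so this disjunct is met. Condition met.
  (d) The claim is an employment claim, not a consumer claim. Fails.
  → No jurisdiction.
The Superior Court of Sylholm:
  (a) The claim does not concern real property. Nor does the 'unless' clause help: the operative events occurred in Harkrow, not Sylholm. Condition not met.
  (b) The claim is an employment claim, so one alternative holds. Satisfied.
  (c) The amount in controversy is 23,500 dollars, within the $25,000 ceiling — that alternative is enough. Satisfied.
  (d) The claim is an employment claim, not a contract claim — that alternative is enough. Satisfied.
  → Not every requirement is met — no jurisdiction.
The Harkrow High Bench:
  (a) Tansy Fabrication resides in Zeffield, which satisfies one of the alternatives. Condition met.
  (b) The corporate defendant(s) are organised in Zeffield, not Harkrow. Not met.
  (c) The claim is an employment claim, not a consumer claim. Satisfied.
  (d) The plaintiff resides in Sylholm, which is not Harkrow. Met.
  → The court lacks jurisdiction.
No court satisfies all of its conditions.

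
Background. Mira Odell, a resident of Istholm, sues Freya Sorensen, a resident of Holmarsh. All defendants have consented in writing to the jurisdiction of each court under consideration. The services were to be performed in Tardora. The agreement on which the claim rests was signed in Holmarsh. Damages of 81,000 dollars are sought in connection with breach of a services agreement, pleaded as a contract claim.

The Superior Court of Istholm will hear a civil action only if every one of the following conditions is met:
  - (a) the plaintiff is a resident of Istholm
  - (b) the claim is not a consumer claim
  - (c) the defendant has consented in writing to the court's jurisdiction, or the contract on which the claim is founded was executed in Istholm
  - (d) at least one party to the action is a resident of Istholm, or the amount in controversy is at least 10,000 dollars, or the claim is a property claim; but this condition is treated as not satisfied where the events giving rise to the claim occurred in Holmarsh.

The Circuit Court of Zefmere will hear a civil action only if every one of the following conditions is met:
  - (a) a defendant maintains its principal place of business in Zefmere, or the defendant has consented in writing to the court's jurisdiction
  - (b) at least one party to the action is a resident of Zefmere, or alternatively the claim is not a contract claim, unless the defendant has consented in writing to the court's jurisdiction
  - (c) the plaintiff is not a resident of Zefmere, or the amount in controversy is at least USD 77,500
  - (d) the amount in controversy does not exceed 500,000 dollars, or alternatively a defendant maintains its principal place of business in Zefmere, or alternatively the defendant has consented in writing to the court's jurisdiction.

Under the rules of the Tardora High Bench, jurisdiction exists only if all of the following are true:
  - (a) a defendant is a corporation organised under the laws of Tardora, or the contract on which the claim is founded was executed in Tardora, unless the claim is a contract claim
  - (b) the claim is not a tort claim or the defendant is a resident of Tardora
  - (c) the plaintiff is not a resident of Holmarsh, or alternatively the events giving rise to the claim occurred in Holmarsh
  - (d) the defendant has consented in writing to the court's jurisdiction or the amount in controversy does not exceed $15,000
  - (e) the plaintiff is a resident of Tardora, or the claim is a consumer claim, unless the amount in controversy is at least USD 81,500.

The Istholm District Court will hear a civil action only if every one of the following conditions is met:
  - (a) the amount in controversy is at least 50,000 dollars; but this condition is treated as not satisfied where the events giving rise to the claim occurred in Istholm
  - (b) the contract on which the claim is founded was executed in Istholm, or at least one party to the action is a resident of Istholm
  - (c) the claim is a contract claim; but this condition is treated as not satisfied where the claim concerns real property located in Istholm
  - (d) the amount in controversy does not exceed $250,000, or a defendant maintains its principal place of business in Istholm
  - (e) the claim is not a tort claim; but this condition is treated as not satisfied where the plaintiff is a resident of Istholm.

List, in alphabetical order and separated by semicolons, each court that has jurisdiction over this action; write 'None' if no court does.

the Circuit Court of Zefmere; the Superior Court of Istholm

The Superior Court of Istholm:
  (a) The plaintiff resides in Istholm. Condition met.
  (b) The claim is a contract claim, not a consumer claim. Condition met.
  (c) Every defendant has filed written consent, so this disjunct is met. Condition met.
  (d) Mira Odell resides in Istholm, so this disjunct is met. The carve-out does not apply: the operative events occurred in Tardora, not Holmarsh. Condition met.
  → Every requirement is satisfied — jurisdiction.
The Circuit Court of Zefmere:
  (a) Every defendant has filed written consent — that alternative is enough. Satisfied.
  (b) No party resides in Zefmere; the claim is a contract claim — no alternative holds. The proviso rescues it, though: every defendant has filed written consent. Met.
  (c) The plaintiff resides in Istholm, which is not Zefmere, so this disjunct is met. Satisfied.
  (d) The amount in controversy is USD 81,000, within the $500,000 ceiling, which satisfies one of the alternatives. Satisfied.
  → Jurisdiction lies.
The Tardora High Bench:
  (a) No defendant is a corporation; the contract was executed in Holmarsh, not Tardora — every alternative fails. But the claim is a contract claim, and the 'unless' clause therefore excuses the requirement. Met.
  (b) The claim is a contract claim, not a tort claim — that alternative is enough. Satisfied.
  (c) The plaintiff resides in Istholm, which is not Holmarsh, so this disjunct is met. Met.
  (d) Every defendant has filed written consent, so one alternative holds. Met.
  (e) The plaintiff resides in Istholm, not Tardora; the claim is a contract claim, not a consumer claim — no alternative holds. Nor does the 'unless' clause help: the amount in controversy is $81,000, below the $81,500 floor. Not satisfied.
  → No jurisdiction.
The Istholm District Court:
  (a) The amount in controversy is $81,000, which meets the USD 50,000 floor. The carve-out does not apply: the operative events occurred in Tardora, not Istholm. Condition met.
  (b) Mira Odell resides in Istholm, so one alternative holds. Satisfied.
  (c) The claim is a contract claim. And the carve-out is inapplicable — the claim does not concern real property. Met.
  (d) The amount in controversy is USD 81,000, within the $250,000 ceiling, so one alternative holds. Met.
  (e) The claim is a contract claim, not a tort claim. But the plaintiff resides in Istholm, triggering the carve-out and defeating this condition. Not satisfied.
  → At least one condition fails; no jurisdiction.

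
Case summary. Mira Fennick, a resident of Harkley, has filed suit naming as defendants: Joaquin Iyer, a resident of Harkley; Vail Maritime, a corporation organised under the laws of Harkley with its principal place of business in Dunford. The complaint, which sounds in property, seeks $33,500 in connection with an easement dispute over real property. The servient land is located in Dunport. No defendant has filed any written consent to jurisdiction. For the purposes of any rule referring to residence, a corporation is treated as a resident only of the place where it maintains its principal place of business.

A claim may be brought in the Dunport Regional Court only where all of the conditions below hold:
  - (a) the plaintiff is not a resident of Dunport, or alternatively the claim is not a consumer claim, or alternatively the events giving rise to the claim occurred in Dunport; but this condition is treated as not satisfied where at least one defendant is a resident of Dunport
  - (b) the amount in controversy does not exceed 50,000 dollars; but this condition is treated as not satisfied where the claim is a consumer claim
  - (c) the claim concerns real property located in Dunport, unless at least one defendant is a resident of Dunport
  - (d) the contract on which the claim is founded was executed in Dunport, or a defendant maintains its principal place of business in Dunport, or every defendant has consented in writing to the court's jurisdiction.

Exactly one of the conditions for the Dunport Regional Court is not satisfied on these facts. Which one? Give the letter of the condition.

(d)

The Dunport Regional Court:
  (a) The plaintiff resides in Harkley, which is not Dunport — that alternative is enough. The carve-out does not apply: no defendant resides in Dunport (they reside in Harkley, Dunford). Condition met.
  (b) The amount in controversy is 33,500 dollars, within the 50,000 dollars ceiling. The carve-out does not apply: the claim is a property claim, not a consumer claim. Satisfied.
  (c) The property lies in Dunport. Satisfied.
  (d) No contract (and hence no place of execution) is alleged; the corporate defendant(s) have their principal place of business in Dunford, not Dunport; no such written consent has been filed — every alternative fails. Condition not met.
Only condition (d) fails.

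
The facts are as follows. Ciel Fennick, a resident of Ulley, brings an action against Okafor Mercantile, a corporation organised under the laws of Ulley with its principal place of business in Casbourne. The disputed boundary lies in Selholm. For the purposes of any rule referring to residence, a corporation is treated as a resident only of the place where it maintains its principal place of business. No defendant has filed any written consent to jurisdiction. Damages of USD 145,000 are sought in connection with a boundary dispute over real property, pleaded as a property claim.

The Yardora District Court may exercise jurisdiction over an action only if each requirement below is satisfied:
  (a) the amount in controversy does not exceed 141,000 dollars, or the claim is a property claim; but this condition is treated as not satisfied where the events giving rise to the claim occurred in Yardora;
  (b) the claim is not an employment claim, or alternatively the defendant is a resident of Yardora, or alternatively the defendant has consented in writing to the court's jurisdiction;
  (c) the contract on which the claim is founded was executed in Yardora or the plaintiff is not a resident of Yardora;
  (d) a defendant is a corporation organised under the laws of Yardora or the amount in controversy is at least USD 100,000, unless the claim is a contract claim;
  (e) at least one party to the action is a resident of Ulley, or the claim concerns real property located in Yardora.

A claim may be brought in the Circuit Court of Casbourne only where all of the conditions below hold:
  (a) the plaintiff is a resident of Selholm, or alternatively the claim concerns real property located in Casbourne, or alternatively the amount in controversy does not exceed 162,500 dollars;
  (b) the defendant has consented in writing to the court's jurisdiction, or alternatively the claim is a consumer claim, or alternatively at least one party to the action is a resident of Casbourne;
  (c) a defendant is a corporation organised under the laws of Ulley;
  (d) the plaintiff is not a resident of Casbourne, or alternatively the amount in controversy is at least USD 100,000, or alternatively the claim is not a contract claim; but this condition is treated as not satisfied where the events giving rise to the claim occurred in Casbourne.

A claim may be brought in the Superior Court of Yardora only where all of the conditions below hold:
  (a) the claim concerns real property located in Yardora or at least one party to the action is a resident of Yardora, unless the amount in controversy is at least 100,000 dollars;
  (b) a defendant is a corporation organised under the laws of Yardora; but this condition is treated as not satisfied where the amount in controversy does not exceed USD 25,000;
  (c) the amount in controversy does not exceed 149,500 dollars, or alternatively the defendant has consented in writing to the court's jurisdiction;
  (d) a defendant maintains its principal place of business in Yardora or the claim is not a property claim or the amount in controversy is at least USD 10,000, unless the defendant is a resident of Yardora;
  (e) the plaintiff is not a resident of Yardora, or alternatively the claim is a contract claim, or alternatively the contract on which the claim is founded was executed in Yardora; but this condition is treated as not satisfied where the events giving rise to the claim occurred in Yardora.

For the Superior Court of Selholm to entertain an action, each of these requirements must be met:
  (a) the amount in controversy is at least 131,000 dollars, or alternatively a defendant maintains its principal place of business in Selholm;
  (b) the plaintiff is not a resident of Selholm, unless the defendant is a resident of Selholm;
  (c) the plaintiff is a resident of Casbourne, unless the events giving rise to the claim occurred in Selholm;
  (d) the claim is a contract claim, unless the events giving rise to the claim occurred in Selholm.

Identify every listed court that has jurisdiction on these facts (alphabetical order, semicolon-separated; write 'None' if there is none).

The Yardora District Court:
  (a) The claim is a property claim, so one alternative holds. The carve-out does not apply: the operative events occurred in Selholm, not Yardora. Condition met.
  (b) The claim is a property claim, not an employment claim, so one alternative holds. Satisfied.
  (c) The plaintiff resides in Ulley, which is not Yardora, so one alternative holds. Condition met.
  (d) The amount in controversy is $145,000, which meets the 100,000 dollars floor, so this disjunct is met. Satisfied.
  (e) Ciel Fennick resides in Ulley, which satisfies one of the alternatives. Satisfied.
  → All conditions met; jurisdiction exists.
The Circuit Court of Casbourne:
  (a) The amount in controversy is 145,000 dollars, within the USD 162,500 ceiling — that alternative is enough. Met.
  (b) Okafor Mercantile resides in Casbourne, so this disjunct is met. Met.
  (c) Okafor Mercantile is organised under the laws of Ulley. Satisfied.
  (d) The plaintiff resides in Ulley, which is not Casbourne, so this disjunct is met. And the carve-out is inapplicable — the operative events occurred in Selholm, not Casbourne. Met.
  → The court has jurisdiction.
The Superior Court of Yardora:
  (a) The property lies in Selholm, not Yardora; no party resides in Yardora — none of the alternatives is met. The proviso rescues it, though: the amount in controversy is USD 145,000, which meets the USD 100,000 floor. Condition met.
  (b) The corporate defendant(s) are organised in Ulley, not Yardora. Not met.
  (c) The amount in controversy is USD 145,000, within the USD 149,500 ceiling, so one alternative holds. Satisfied.
  (d) The amount in controversy is USD 145,000, which meets the USD 10,000 floor, which satisfies one of the alternatives. Condition met.
  (e) The plaintiff resides in Ulley, which is not Yardora, which satisfies one of the alternatives. And the carve-out is inapplicable — the operative events occurred in Selholm, not Yardora. Satisfied.
  → Not every requirement is met — no jurisdiction.
The Superior Court of Selholm:
  (a) The amount in controversy is 145,000 dollars, which meets the $131,000 floor, so one alternative holds. Satisfied.
  (b) The plaintiff resides in Ulley, which is not Selholm. Satisfied.
  (c) The plaintiff resides in Ulley, not Casbourne. However, the operative events occurred in Selholm, so the 'unless' proviso supplies this condition. Condition met.
  (d) The claim is a property claim, not a contract claim. But the operative events occurred in Selholm, and the 'unless' clause therefore excuses the requirement. Condition met.
  → Every requirement is satisfied — jurisdiction.

the Circuit Court of Casbourne; the Superior Court of Selholm; the Yardora District Court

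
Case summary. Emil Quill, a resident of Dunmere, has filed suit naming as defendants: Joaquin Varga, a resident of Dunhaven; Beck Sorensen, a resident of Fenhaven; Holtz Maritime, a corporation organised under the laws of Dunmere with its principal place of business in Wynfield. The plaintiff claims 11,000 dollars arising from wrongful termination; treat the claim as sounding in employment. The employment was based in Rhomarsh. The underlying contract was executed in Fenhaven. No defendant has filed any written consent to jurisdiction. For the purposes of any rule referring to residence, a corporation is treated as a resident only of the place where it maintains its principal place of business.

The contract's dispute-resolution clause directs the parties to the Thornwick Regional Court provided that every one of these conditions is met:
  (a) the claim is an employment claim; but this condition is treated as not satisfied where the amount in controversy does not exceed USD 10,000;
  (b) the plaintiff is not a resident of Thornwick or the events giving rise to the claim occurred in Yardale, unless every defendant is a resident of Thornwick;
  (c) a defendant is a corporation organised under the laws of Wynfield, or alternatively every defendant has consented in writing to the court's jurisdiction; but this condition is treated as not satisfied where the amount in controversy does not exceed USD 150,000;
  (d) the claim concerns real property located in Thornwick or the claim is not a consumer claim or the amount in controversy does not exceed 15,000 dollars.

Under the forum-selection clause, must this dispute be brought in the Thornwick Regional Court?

No

The Thornwick Regional Court:
  (a) The claim is an employment claim. The exception is not triggered, since the amount in controversy is $11,000, above the USD 10,000 ceiling. Satisfied.
  (b) The plaintiff resides in Dunmere, which is not Thornwick, so one alternative holds. Satisfied.
  (c) The corporate defendant(s) are organised in Dunmere, not Wynfield; no such written consent has been filed — no alternative holds. Not satisfied.
  (d) The claim is an employment claim, not a consumer claim, so one alternative holds. Met.
  → The clause does not apply.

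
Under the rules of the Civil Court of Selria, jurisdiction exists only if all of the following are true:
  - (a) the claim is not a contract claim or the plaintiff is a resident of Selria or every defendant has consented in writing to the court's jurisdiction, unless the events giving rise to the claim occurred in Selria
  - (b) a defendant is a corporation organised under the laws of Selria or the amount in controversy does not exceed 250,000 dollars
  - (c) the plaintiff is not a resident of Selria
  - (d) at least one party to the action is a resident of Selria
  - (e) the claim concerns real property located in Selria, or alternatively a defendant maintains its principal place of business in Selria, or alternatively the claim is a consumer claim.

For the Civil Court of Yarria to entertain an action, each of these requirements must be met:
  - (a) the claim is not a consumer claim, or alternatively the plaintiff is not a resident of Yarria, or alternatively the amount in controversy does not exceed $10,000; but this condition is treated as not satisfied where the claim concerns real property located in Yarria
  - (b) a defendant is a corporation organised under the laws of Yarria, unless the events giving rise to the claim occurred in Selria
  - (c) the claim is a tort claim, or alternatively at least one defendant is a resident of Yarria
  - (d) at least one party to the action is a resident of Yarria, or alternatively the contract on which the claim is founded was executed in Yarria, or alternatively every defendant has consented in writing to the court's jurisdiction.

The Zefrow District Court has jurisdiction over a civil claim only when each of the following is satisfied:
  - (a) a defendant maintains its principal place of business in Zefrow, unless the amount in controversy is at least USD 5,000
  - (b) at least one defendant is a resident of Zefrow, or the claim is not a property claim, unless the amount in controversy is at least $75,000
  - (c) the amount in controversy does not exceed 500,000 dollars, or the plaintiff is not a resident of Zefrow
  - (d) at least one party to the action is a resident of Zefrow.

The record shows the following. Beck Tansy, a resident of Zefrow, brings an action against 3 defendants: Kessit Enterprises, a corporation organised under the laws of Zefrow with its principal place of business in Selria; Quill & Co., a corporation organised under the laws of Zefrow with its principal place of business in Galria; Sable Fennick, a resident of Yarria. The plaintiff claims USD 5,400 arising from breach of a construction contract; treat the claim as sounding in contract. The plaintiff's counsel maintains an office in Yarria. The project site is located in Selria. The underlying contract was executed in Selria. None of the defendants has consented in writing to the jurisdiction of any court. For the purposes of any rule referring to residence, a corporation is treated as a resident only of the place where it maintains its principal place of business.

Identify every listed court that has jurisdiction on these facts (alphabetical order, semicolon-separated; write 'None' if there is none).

The Civil Court of Selria:
  (a) The claim is a contract claim; the plaintiff resides in Zefrow, not Selria; no such written consent has been filed — no alternative holds. However, the operative events occurred in Selria, so the 'unless' proviso supplies this condition. Met.
  (b) The amount in controversy is USD 5,400, within the USD 250,000 ceiling — that alternative is enough. Condition met.
  (c) The plaintiff resides in Zefrow, which is not Selria. Satisfied.
  (d) Kessit Enterprises resides in Selria. Met.
  (e) Kessit Enterprises has its principal place of business in Selria — that alternative is enough. Condition met.
  → Jurisdiction lies.
The Civil Court of Yarria:
  (a) The claim is a contract claim, not a consumer claim, so one alternative holds. And the carve-out is inapplicable — the claim does not concern real property. Condition met.
  (b) The corporate defendant(s) are organised in Zefrow, not Yarria. The proviso rescues it, though: the operative events occurred in Selria. Satisfied.
  (c) Sable Fennick resides in Yarria, so one alternative holds. Met.
  (d) Sable Fennick resides in Yarria, so this disjunct is met. Met.
  → Every requirement is satisfied — jurisdiction.
The Zefrow District Court:
  (a) The corporate defendant(s) have their principal place of business in Galria, Selria, not Zefrow. However, the amount in controversy is 5,400 dollars, which meets the USD 5,000 floor, so the 'unless' proviso supplies this condition. Satisfied.
  (b) The claim is a contract claim, not a property claim, which satisfies one of the alternatives. Condition met.
  (c) The amount in controversy is $5,400, within the 500,000 dollars ceiling, so this disjunct is met. Met.
  (d) Beck Tansy resides in Zefrow. Met.
  → The court has jurisdiction.

the Civil Court of Selria; the Civil Court of Yarria; the Zefrow District Court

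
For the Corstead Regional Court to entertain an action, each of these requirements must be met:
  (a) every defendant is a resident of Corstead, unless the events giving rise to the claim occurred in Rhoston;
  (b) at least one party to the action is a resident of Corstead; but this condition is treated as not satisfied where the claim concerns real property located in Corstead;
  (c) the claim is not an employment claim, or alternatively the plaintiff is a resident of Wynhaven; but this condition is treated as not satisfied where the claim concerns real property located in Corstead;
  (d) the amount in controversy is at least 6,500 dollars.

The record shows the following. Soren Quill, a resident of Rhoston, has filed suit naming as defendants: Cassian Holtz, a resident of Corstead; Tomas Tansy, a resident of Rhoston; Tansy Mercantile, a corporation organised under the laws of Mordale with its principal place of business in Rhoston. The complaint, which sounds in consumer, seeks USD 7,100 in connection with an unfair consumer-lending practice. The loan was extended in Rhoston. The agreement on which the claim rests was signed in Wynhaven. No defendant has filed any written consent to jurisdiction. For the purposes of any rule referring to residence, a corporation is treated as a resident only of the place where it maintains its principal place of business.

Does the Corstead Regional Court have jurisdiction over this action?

Yes

The Corstead Regional Court:
  (a) The defendants reside as follows — Cassian Holtz in Corstead, Tomas Tansy in Rhoston, Tansy Mercantile in Rhoston — not all in Corstead. But the operative events occurred in Rhoston, and the 'unless' clause therefore excuses the requirement. Met.
  (b) Cassian Holtz resides in Corstead. And the carve-out is inapplicable — the claim does not concern real property. Met.
  (c) The claim is a consumer claim, not an employment claim, so one alternative holds. The carve-out does not apply: the claim does not concern real property. Met.
  (d) The amount in controversy is $7,100, which meets the 6,500 dollars floor. Met.
  → The court has jurisdiction.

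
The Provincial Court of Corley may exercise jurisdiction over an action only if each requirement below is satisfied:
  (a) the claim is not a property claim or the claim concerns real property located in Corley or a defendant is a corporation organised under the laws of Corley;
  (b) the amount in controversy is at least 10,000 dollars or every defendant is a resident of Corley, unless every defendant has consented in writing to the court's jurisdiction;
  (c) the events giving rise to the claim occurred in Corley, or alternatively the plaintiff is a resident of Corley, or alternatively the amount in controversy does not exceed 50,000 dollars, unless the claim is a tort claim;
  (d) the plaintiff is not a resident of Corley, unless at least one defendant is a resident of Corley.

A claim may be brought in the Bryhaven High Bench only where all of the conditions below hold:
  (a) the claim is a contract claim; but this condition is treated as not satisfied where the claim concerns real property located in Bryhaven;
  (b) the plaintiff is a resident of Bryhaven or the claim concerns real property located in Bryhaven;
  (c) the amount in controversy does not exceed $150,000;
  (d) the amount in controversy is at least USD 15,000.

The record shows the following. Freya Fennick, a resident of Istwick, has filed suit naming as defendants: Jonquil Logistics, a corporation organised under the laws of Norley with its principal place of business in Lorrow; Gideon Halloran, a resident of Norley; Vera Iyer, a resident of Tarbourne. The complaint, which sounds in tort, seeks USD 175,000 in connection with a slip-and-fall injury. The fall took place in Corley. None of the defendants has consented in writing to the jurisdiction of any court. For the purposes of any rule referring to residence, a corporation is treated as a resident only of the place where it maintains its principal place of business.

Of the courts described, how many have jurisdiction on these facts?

1

The Provincial Court of Corley:
  (a) The claim is a tort claim, not a property claim, so this disjunct is met. Condition met.
  (b) The amount in controversy is $175,000, which meets the USD 10,000 floor, so this disjunct is met. Met.
  (c) The operative events occurred in Corley — that alternative is enough. Satisfied.
  (d) The plaintiff resides in Istwick, which is not Corley. Condition met.
  → The court has jurisdiction.
The Bryhaven High Bench:
  (a) The claim is a tort claim, not a contract claim. Not met.
  (b) The plaintiff resides in Istwick, not Bryhaven; the claim does not concern real property — every alternative fails. Not satisfied.
  (c) The amount in controversy is 175,000 dollars, above the $150,000 ceiling. Not satisfied.
  (d) The amount in controversy is USD 175,000, which meets the $15,000 floor. Condition met.
  → No jurisdiction.
Courts with jurisdiction: the Provincial Court of Corley — 1 in total.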